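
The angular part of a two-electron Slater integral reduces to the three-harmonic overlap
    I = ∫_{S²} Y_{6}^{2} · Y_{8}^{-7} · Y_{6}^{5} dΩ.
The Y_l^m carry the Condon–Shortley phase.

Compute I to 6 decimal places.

0.159014

Checks pass: Σm=0; 20 even; l₃=6∈[2,14].
(2·6+1)(2·8+1)(2·6+1) = 2873
Δ: 8! 4! 8! / 21! → 1/1309458150
sum: t=2:+1/49766400 t=3:−1/3110400 t=4:+1/1327104 t=5:−1/3110400 t=6:+1/49766400 = 1/6635520
3j²(6 8 6; 0 0 0) = Δ·Π!·Σ² = 350/46189  (sign +1)
sum: t=0:+1/4877107200 t=1:−1/1219276800 = -1/1625702400
3j²(6 8 6; 2 -7 5) = Δ·Π!·Σ² = 33/2261  (sign +1)
combine: 4πI² = 2873·350/46189·33/2261 = 1950/6137
take √, sign +1: I = 0.15901362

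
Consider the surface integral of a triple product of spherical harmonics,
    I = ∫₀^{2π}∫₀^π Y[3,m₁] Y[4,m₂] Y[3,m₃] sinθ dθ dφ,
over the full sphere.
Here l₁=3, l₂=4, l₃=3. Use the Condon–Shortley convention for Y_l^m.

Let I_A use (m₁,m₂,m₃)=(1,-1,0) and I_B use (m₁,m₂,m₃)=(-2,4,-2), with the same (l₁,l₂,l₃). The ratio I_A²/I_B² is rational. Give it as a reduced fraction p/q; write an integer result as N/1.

Shared (l₁,l₂,l₃)=(3,4,3): N and (l;000)² cancel in I_A²/I_B².
A: Δ = 4!·2!·4!/11! = 1/34650; Racah Σ t=0..2: t=0:+1/288 t=1:−1/24 t=2:+1/48 = -5/288; ⇒ 3j(3 4 3; 1 -1 0)² = 5/462, sgn +1
B: Δ = 4!·2!·4!/11! = 1/34650; Racah Σ t=4..4: t=4:+1/576 = 1/576; ⇒ 3j(3 4 3; -2 4 -2)² = 5/99, sgn -1
I_A²/I_B² = (5/462)/(5/99) = 3/14

3/14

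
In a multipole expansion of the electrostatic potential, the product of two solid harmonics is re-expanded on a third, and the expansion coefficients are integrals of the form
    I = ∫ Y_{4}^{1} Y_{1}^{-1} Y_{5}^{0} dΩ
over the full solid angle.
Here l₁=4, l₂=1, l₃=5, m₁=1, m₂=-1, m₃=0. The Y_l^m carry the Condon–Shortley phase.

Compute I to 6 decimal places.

0.155288

m-sum 0 ✓  L=10 even ✓  3≤5≤5 ✓
Π(2lᵢ+1) = 9×3×11 = 297
triangle coeff Δ(4,1,5) = 1/495
Σ_t [0,0]: t=0:+1/576 = 1/576
(3j)²=5/99 [(4 1 5; 0 0 0)], sign=-1
Σ_t [0,0]: t=0:+1/1440 = 1/1440
(3j)²=2/99 [(4 1 5; 1 -1 0)], sign=-1
⇒ 4πI² = 10/33
I = (+1)√(10/33/(4π)) = 0.15528807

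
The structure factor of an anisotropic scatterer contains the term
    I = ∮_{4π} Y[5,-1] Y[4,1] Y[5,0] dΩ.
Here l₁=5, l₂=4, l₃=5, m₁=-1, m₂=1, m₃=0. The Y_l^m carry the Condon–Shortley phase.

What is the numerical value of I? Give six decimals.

-0.053153

Checks pass: Σm=0; 14 even; l₃=5∈[1,9].
(2·5+1)(2·4+1)(2·5+1) = 1089
Δ: 4! 6! 4! / 15! → 1/3153150
sum: t=0:+1/69120 t=1:−1/1728 t=2:+1/576 t=3:−1/1728 t=4:+1/69120 = 7/11520
3j²(5 4 5; 0 0 0) = Δ·Π!·Σ² = 2/143  (sign -1)
sum: t=1:−1/17280 t=2:+1/1152 t=3:−1/864 t=4:+1/6912 = -7/34560
3j²(5 4 5; -1 1 0) = Δ·Π!·Σ² = 1/429  (sign +1)
combine: 4πI² = 1089·2/143·1/429 = 6/169
take √, sign -1: I = -0.05315295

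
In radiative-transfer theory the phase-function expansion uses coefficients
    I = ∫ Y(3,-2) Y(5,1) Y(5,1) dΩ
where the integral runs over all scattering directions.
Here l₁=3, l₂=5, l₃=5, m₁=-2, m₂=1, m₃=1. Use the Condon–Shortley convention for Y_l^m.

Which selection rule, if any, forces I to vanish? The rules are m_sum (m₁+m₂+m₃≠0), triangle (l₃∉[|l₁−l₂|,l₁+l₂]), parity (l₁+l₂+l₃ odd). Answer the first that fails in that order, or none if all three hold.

parity

m₁+m₂+m₃ = -2 + 1 + 1 = 0  ✓
triangle: |3−5|=2 ≤ l₃=5 ≤ 3+5=8  ✓
parity: l₁+l₂+l₃ = 13 is odd  ✗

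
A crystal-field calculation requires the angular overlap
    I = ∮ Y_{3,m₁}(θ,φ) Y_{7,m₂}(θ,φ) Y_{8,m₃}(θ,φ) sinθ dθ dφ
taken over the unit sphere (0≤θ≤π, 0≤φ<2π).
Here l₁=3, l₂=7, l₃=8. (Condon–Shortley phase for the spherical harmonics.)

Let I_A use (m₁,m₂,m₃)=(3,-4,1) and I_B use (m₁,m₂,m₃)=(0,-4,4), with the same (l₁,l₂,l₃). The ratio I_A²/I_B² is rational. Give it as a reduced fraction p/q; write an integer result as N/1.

Same 3,7,8: normalisation and zero-m 3j drop out of the ratio.
A: Δ: 2! 4! 12! / 19! → 1/5290740; sum: t=0:+1/104509440 = 1/104509440; 3j²(3 7 8; 3 -4 1) = Δ·Π!·Σ² = 275/50388  (sign -1)
B: Δ: 2! 4! 12! / 19! → 1/5290740; sum: t=0:+1/26127360 t=1:−1/29030400 t=2:+1/479001600 = 17/2874009600; 3j²(3 7 8; 0 -4 4) = Δ·Π!·Σ² = 17/25935  (sign +1)
I_A²/I_B² = (275/50388)/(17/25935) = 9625/1156

9625/1156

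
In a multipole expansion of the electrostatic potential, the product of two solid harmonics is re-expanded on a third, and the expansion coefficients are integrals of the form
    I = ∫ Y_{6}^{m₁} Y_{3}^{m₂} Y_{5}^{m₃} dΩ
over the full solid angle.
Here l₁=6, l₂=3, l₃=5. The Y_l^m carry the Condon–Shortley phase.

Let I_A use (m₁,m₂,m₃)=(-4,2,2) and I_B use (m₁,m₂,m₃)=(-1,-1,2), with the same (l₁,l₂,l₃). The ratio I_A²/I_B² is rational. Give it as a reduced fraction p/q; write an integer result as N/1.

Same 6,3,5: normalisation and zero-m 3j drop out of the ratio.
A: Δ: 4! 8! 2! / 15! → 1/675675; sum: t=3:−1/60480 t=4:+1/34560 = 1/80640; 3j²(6 3 5; -4 2 2) = Δ·Π!·Σ² = 6/1001  (sign -1)
B: Δ: 4! 8! 2! / 15! → 1/675675; sum: t=0:+1/241920 t=1:−1/8640 t=2:+1/5760 = 1/16128; 3j²(6 3 5; -1 -1 2) = Δ·Π!·Σ² = 5/1001  (sign -1)
I_A²/I_B² = (6/1001)/(5/1001) = 6/5

6/5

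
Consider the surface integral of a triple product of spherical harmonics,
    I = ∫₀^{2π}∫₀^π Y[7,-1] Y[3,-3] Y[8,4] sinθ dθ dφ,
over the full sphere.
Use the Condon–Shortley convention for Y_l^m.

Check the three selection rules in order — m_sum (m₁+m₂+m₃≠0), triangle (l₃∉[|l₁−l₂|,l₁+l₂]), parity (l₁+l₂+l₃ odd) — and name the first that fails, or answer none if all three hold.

none

azimuthal sum: -1 − 3 + 4 = 0  ✓
4 ≤ 8 ≤ 10 (triangle on l)  ✓
L = 7 + 3 + 8 = 18 (even)  ✓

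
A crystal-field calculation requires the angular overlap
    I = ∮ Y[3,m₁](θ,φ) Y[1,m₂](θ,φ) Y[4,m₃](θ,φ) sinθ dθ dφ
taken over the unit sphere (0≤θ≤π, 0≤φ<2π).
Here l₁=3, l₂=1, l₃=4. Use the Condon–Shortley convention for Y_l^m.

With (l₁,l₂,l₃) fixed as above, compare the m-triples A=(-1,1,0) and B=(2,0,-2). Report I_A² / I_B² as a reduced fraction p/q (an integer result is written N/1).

1/2

l's match ⇒ only the (l;m) 3-j factors differ between A and B.
A: triangle coeff Δ(3,1,4) = 1/252; Σ_t [0,0]: t=0:+1/96 = 1/96; (3j)²=1/42 [(3 1 4; -1 1 0)], sign=+1
B: triangle coeff Δ(3,1,4) = 1/252; Σ_t [0,0]: t=0:+1/120 = 1/120; (3j)²=1/21 [(3 1 4; 2 0 -2)], sign=+1
I_A²/I_B² = (1/42)/(1/21) = 1/2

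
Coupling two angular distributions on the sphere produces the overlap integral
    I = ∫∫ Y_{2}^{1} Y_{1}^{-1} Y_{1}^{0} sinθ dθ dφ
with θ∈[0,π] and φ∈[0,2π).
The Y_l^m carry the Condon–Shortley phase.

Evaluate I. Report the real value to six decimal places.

Checks pass: Σm=0; 4 even; l₃=1∈[1,3].
(2·2+1)(2·1+1)(2·1+1) = 45
Δ: 2! 2! 0! / 5! → 1/30
sum: t=1:−1/1 = -1/1
3j²(2 1 1; 0 0 0) = Δ·Π!·Σ² = 2/15  (sign +1)
sum: t=0:+1/2 = 1/2
3j²(2 1 1; 1 -1 0) = Δ·Π!·Σ² = 1/10  (sign -1)
combine: 4πI² = 45·2/15·1/10 = 3/5
take √, sign -1: I = -0.21850969

-0.218510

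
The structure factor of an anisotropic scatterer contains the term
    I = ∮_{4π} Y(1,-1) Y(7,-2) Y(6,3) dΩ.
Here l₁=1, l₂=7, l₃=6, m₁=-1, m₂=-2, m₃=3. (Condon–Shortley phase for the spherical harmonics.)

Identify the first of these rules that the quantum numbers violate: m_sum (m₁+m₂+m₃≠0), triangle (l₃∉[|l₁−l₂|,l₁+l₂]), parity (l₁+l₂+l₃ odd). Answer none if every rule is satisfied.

m₁+m₂+m₃ = -1 − 2 + 3 = 0  ✓
triangle: |1−7|=6 ≤ l₃=6 ≤ 1+7=8  ✓
parity: l₁+l₂+l₃ = 14 is even  ✓

none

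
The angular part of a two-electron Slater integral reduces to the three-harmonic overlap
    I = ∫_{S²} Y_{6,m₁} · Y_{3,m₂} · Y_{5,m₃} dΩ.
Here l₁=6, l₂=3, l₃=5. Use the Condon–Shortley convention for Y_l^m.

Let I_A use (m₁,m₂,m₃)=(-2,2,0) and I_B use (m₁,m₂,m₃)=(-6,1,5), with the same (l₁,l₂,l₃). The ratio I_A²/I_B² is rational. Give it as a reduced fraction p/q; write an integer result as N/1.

14/99

l's match ⇒ only the (l;m) 3-j factors differ between A and B.
A: triangle coeff Δ(6,3,5) = 1/675675; Σ_t [3,4]: t=3:−1/8640 t=4:+1/13824 = -1/23040; (3j)²=2/429 [(6 3 5; -2 2 0)], sign=+1
B: triangle coeff Δ(6,3,5) = 1/675675; Σ_t [4,4]: t=4:+1/1935360 = 1/1935360; (3j)²=3/91 [(6 3 5; -6 1 5)], sign=+1
I_A²/I_B² = (2/429)/(3/91) = 14/99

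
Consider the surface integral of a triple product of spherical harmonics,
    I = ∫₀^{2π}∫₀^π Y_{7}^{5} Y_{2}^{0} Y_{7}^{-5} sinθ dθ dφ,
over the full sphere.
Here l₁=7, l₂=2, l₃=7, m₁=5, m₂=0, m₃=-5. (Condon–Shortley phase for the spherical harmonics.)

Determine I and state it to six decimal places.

0.054230

m-sum 0 ✓  L=16 even ✓  5≤7≤9 ✓
Π(2lᵢ+1) = 15×5×15 = 1125
triangle coeff Δ(7,2,7) = 1/185640
Σ_t [0,2]: t=0:+1/2419200 t=1:−1/518400 t=2:+1/2419200 = -1/907200
(3j)²=56/3315 [(7 2 7; 0 0 0)], sign=+1
Σ_t [0,2]: t=0:+1/29030400 t=1:−1/39916800 t=2:+1/1916006400 = 19/1916006400
(3j)²=361/185640 [(7 2 7; 5 0 -5)], sign=+1
⇒ 4πI² = 1805/48841
I = (+1)√(1805/48841/(4π)) = 0.05423022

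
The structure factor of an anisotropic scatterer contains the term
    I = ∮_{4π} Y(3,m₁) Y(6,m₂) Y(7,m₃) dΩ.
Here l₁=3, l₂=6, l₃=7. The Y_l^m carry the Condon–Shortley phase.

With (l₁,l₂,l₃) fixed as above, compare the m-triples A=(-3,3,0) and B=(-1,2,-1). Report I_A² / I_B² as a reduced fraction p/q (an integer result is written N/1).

Shared (l₁,l₂,l₃)=(3,6,7): N and (l;000)² cancel in I_A²/I_B².
A: Δ = 2!·4!·10!/17! = 1/2042040; Racah Σ t=2..2: t=2:+1/1451520 = 1/1451520; ⇒ 3j(3 6 7; -3 3 0)² = 45/4862, sgn -1
B: Δ = 2!·4!·10!/17! = 1/2042040; Racah Σ t=0..2: t=0:+1/3870720 t=1:−1/181440 t=2:+1/138240 = 23/11612160; ⇒ 3j(3 6 7; -1 2 -1)² = 529/204204, sgn +1
I_A²/I_B² = (45/4862)/(529/204204) = 1890/529

1890/529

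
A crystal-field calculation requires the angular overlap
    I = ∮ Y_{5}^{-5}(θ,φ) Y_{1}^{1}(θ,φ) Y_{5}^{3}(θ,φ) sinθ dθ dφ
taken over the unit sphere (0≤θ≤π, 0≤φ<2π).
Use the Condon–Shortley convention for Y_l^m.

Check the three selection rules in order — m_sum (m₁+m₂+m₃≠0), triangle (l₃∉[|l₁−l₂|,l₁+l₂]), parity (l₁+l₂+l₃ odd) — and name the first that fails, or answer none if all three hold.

Σmᵢ = -1  ✗
l₃∈[|l₁−l₂|,l₁+l₂]=[4,6], have l₃=5
Σlᵢ = 11 ⇒ odd

m_sum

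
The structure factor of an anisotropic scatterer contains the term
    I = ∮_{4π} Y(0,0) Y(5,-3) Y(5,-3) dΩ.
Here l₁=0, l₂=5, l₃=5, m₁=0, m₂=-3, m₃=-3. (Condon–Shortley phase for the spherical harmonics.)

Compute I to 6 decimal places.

0.000000

0 − 3 − 3 = -6 ≠ 0: azimuthal integral kills it; I = 0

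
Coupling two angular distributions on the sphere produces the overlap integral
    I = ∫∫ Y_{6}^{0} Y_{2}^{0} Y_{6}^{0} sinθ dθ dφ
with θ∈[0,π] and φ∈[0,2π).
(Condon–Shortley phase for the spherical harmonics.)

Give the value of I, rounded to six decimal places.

0.160563

Checks pass: Σm=0; 14 even; l₃=6∈[4,8].
(2·6+1)(2·2+1)(2·6+1) = 845
Δ: 2! 10! 2! / 15! → 1/90090
sum: t=0:+1/69120 t=1:−1/14400 t=2:+1/69120 = -7/172800
3j²(6 2 6; 0 0 0) = Δ·Π!·Σ² = 14/715  (sign -1)
(m-triple is (0,0,0) — same symbol as above.)
combine: 4πI² = 845·14/715·14/715 = 196/605
take √, sign +1: I = 0.16056298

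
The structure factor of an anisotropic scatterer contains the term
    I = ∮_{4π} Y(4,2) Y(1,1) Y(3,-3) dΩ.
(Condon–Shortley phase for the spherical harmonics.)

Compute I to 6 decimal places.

Rules hold: Σm=0, L=8 even, 3≤3≤5.
N = 9·3·7 = 189
Δ = 2!·6!·0!/9! = 1/252
Racah Σ t=1..1: t=1:−1/36 = -1/36
⇒ 3j(4 1 3; 0 0 0)² = 4/63, sgn +1
Racah Σ t=2..2: t=2:+1/1440 = 1/1440
⇒ 3j(4 1 3; 2 1 -3)² = 1/252, sgn +1
4πI² = N·(3j₀)²·(3jₘ)² = 1/21
I = +1·√(0.047619/4π) = 0.06155813

0.061558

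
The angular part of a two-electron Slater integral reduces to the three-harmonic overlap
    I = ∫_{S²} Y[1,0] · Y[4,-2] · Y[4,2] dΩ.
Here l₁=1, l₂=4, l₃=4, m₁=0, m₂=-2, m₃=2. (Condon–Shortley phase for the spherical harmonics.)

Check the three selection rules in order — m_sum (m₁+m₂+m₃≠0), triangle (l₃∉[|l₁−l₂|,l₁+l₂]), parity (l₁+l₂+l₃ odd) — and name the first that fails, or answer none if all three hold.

parity

Σmᵢ = 0  ✓
l₃∈[|l₁−l₂|,l₁+l₂]=[3,5], have l₃=4  ✓
Σlᵢ = 9 ⇒ odd  ✗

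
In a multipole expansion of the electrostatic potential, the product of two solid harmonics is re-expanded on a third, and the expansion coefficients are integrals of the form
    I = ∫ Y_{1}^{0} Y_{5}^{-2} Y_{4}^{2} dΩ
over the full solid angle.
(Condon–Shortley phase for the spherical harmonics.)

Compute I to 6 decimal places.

0.225034

Rules hold: Σm=0, L=10 even, 4≤4≤6.
N = 3·11·9 = 297
Δ = 2!·0!·8!/11! = 1/495
Racah Σ t=1..1: t=1:−1/576 = -1/576
⇒ 3j(1 5 4; 0 0 0)² = 5/99, sgn -1
Racah Σ t=1..1: t=1:−1/1440 = -1/1440
⇒ 3j(1 5 4; 0 -2 2)² = 7/165, sgn -1
4πI² = N·(3j₀)²·(3jₘ)² = 7/11
I = +1·√(0.636364/4π) = 0.22503380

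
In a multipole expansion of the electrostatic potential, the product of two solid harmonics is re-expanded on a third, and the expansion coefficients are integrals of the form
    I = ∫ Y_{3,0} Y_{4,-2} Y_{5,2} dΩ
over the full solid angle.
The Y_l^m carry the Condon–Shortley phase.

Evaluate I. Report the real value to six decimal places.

Rules hold: Σm=0, L=12 even, 1≤5≤7.
N = 7·9·11 = 693
Δ = 2!·4!·6!/13! = 1/180180
Racah Σ t=0..2: t=0:+1/576 t=1:−1/144 t=2:+1/576 = -1/288
⇒ 3j(3 4 5; 0 0 0)² = 20/1001, sgn +1
Racah Σ t=0..2: t=0:+1/576 t=1:−1/480 t=2:+1/8640 = -1/4320
⇒ 3j(3 4 5; 0 -2 2)² = 1/2145, sgn +1
4πI² = N·(3j₀)²·(3jₘ)² = 12/1859
I = +1·√(0.00645508/4π) = 0.02266449

0.022664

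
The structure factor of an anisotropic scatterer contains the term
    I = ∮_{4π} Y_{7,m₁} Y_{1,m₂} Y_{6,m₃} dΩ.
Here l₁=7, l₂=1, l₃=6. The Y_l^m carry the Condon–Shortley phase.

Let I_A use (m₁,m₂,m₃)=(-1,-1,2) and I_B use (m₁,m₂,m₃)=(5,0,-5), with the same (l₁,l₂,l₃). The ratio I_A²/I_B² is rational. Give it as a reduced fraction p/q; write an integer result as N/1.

Shared (l₁,l₂,l₃)=(7,1,6): N and (l;000)² cancel in I_A²/I_B².
A: Δ = 2!·12!·0!/15! = 1/1365; Racah Σ t=0..0: t=0:+1/1935360 = 1/1935360; ⇒ 3j(7 1 6; -1 -1 2)² = 1/91, sgn +1
B: Δ = 2!·12!·0!/15! = 1/1365; Racah Σ t=1..1: t=1:−1/39916800 = -1/39916800; ⇒ 3j(7 1 6; 5 0 -5)² = 8/455, sgn +1
I_A²/I_B² = (1/91)/(8/455) = 5/8

5/8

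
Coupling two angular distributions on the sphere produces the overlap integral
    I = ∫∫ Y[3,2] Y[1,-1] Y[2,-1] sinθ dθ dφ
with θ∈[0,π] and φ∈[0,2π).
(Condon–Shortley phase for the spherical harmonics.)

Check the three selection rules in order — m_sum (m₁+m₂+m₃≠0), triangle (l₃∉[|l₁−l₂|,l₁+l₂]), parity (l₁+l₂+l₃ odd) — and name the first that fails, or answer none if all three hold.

none

m₁+m₂+m₃ = 2 − 1 − 1 = 0  ✓
triangle: |3−1|=2 ≤ l₃=2 ≤ 3+1=4  ✓
parity: l₁+l₂+l₃ = 6 is even  ✓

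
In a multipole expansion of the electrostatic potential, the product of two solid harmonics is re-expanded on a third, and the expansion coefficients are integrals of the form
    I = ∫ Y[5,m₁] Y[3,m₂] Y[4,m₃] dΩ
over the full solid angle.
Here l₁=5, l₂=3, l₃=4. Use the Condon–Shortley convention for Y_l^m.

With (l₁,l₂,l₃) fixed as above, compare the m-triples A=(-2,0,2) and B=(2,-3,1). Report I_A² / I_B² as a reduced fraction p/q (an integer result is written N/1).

2/125

l's match ⇒ only the (l;m) 3-j factors differ between A and B.
A: triangle coeff Δ(5,3,4) = 1/180180; Σ_t [1,3]: t=1:−1/8640 t=2:+1/480 t=3:−1/576 = 1/4320; (3j)²=1/2145 [(5 3 4; -2 0 2)], sign=+1
B: triangle coeff Δ(5,3,4) = 1/180180; Σ_t [0,0]: t=0:+1/1728 = 1/1728; (3j)²=25/858 [(5 3 4; 2 -3 1)], sign=-1
I_A²/I_B² = (1/2145)/(25/858) = 2/125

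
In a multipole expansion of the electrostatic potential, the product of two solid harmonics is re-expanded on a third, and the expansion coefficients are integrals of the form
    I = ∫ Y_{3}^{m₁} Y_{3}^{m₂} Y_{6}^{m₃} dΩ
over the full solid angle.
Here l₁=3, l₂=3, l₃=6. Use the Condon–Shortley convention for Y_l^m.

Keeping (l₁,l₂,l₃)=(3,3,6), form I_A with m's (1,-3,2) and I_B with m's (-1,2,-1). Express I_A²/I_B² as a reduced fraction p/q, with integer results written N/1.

4/15

Shared (l₁,l₂,l₃)=(3,3,6): N and (l;000)² cancel in I_A²/I_B².
A: Δ = 0!·6!·6!/13! = 1/12012; Racah Σ t=0..0: t=0:+1/34560 = 1/34560; ⇒ 3j(3 3 6; 1 -3 2)² = 1/429, sgn +1
B: Δ = 0!·6!·6!/13! = 1/12012; Racah Σ t=0..0: t=0:+1/5760 = 1/5760; ⇒ 3j(3 3 6; -1 2 -1)² = 5/572, sgn -1
I_A²/I_B² = (1/429)/(5/572) = 4/15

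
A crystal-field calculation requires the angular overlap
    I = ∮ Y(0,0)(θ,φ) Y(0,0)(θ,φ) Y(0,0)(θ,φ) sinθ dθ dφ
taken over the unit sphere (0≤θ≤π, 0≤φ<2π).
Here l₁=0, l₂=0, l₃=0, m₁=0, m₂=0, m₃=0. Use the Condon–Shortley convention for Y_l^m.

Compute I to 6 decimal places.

Checks pass: Σm=0; 0 even; l₃=0∈[0,0].
(2·0+1)(2·0+1)(2·0+1) = 1
Δ: 0! 0! 0! / 1! → 1/1
sum: t=0:+1/1 = 1/1
3j²(0 0 0; 0 0 0) = Δ·Π!·Σ² = 1/1  (sign +1)
(m-triple is (0,0,0) — same symbol as above.)
combine: 4πI² = 1·1·1 = 1/1
take √, sign +1: I = 0.28209479

0.282095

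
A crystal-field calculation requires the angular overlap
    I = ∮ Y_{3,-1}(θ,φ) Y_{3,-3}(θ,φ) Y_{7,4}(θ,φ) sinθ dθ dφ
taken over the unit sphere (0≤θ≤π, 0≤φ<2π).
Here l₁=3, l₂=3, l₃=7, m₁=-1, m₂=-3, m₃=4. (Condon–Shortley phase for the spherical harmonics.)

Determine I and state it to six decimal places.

triangle: need 0≤l₃≤6, have 7; I=0

0.000000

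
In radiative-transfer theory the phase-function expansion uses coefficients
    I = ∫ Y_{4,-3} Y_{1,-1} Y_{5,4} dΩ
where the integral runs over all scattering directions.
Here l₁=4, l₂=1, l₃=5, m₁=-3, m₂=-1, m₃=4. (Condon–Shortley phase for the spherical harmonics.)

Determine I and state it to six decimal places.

0.294638

m-sum 0 ✓  L=10 even ✓  3≤5≤5 ✓
Π(2lᵢ+1) = 9×3×11 = 297
triangle coeff Δ(4,1,5) = 1/495
Σ_t [0,0]: t=0:+1/576 = 1/576
(3j)²=5/99 [(4 1 5; 0 0 0)], sign=-1
Σ_t [0,0]: t=0:+1/10080 = 1/10080
(3j)²=4/55 [(4 1 5; -3 -1 4)], sign=-1
⇒ 4πI² = 12/11
I = (+1)√(12/11/(4π)) = 0.29463840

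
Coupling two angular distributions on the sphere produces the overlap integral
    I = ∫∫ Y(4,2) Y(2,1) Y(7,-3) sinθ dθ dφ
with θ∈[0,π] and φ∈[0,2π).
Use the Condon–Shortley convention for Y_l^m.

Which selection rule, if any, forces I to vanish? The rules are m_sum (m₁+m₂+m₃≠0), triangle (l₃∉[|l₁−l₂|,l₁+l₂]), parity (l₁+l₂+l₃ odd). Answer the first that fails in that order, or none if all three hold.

triangle

azimuthal sum: 2 + 1 − 3 = 0  ✓
2 ≤ 7 ≤ 6 (triangle on l)  ✗
L = 4 + 2 + 7 = 13 (odd)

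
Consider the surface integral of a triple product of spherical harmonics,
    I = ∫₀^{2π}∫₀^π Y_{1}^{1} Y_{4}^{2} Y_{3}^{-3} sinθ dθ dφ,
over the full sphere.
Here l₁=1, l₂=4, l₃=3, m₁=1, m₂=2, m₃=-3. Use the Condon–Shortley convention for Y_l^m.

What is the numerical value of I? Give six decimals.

m-sum 0 ✓  L=8 even ✓  3≤3≤5 ✓
Π(2lᵢ+1) = 3×9×7 = 189
triangle coeff Δ(1,4,3) = 1/252
Σ_t [1,1]: t=1:−1/36 = -1/36
(3j)²=4/63 [(1 4 3; 0 0 0)], sign=+1
Σ_t [0,0]: t=0:+1/1440 = 1/1440
(3j)²=1/252 [(1 4 3; 1 2 -3)], sign=+1
⇒ 4πI² = 1/21
I = (+1)√(1/21/(4π)) = 0.06155813

0.061558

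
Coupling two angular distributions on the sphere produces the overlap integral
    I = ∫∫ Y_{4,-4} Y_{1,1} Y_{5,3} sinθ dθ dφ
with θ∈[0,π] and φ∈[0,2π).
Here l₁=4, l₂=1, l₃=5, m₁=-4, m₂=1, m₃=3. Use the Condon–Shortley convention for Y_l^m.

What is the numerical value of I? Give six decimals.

m-sum 0 ✓  L=10 even ✓  3≤5≤5 ✓
Π(2lᵢ+1) = 9×3×11 = 297
triangle coeff Δ(4,1,5) = 1/495
Σ_t [0,0]: t=0:+1/576 = 1/576
(3j)²=5/99 [(4 1 5; 0 0 0)], sign=-1
Σ_t [0,0]: t=0:+1/80640 = 1/80640
(3j)²=1/495 [(4 1 5; -4 1 3)], sign=+1
⇒ 4πI² = 1/33
I = (-1)√(1/33/(4π)) = -0.04910640

-0.049106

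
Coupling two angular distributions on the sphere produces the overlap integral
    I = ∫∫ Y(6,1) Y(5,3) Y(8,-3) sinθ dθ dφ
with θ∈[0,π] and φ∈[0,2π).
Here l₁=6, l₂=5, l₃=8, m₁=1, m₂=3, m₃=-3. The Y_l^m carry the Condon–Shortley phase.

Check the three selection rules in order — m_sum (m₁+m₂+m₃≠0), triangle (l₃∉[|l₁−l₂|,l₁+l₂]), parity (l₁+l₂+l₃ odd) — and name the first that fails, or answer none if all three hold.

azimuthal sum: 1 + 3 − 3 = 1  ✗
1 ≤ 8 ≤ 11 (triangle on l)
L = 6 + 5 + 8 = 19 (odd)

m_sum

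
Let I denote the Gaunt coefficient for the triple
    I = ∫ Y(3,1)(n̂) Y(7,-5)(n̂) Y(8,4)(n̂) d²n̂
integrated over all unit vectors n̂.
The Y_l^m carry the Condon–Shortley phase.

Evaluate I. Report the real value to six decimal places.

-0.170870

Checks pass: Σm=0; 18 even; l₃=8∈[4,10].
(2·3+1)(2·7+1)(2·8+1) = 1785
Δ: 2! 4! 12! / 19! → 1/5290740
sum: t=0:+1/7257600 t=1:−1/2073600 t=2:+1/7257600 = -1/4838400
3j²(3 7 8; 0 0 0) = Δ·Π!·Σ² = 252/20995  (sign -1)
sum: t=0:+1/58060800 t=1:−1/239500800 t=2:+1/22992076800 = 43/3284582400
3j²(3 7 8; 1 -5 4) = Δ·Π!·Σ² = 12943/755820  (sign +1)
combine: 4πI² = 1785·252/20995·12943/755820 = 1902621/5185765
take √, sign -1: I = -0.17086960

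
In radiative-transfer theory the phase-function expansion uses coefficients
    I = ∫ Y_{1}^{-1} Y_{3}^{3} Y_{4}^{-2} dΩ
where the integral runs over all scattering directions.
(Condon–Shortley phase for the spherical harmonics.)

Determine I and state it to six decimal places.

m-sum 0 ✓  L=8 even ✓  2≤4≤4 ✓
Π(2lᵢ+1) = 3×7×9 = 189
triangle coeff Δ(1,3,4) = 1/252
Σ_t [0,0]: t=0:+1/36 = 1/36
(3j)²=4/63 [(1 3 4; 0 0 0)], sign=+1
Σ_t [0,0]: t=0:+1/1440 = 1/1440
(3j)²=1/252 [(1 3 4; -1 3 -2)], sign=+1
⇒ 4πI² = 1/21
I = (+1)√(1/21/(4π)) = 0.06155813

0.061558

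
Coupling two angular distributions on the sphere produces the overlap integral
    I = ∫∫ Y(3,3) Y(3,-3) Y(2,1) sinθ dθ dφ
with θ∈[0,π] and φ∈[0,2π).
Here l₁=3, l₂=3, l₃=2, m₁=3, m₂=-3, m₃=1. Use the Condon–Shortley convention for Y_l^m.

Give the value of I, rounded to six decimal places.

0.000000

m-sum = 3 − 3 + 1 = 1 ≠ 0 ⇒ I = 0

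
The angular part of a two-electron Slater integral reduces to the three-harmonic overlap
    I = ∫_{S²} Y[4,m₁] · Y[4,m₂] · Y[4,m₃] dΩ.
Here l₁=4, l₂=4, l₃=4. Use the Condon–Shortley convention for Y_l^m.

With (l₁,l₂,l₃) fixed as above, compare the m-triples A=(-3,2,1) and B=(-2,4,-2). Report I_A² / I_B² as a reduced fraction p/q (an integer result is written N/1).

Shared (l₁,l₂,l₃)=(4,4,4): N and (l;000)² cancel in I_A²/I_B².
A: Δ = 4!·4!·4!/13! = 1/450450; Racah Σ t=3..4: t=3:−1/864 t=4:+1/576 = 1/1728; ⇒ 3j(4 4 4; -3 2 1)² = 5/1287, sgn -1
B: Δ = 4!·4!·4!/13! = 1/450450; Racah Σ t=4..4: t=4:+1/2304 = 1/2304; ⇒ 3j(4 4 4; -2 4 -2)² = 5/143, sgn +1
I_A²/I_B² = (5/1287)/(5/143) = 1/9

1/9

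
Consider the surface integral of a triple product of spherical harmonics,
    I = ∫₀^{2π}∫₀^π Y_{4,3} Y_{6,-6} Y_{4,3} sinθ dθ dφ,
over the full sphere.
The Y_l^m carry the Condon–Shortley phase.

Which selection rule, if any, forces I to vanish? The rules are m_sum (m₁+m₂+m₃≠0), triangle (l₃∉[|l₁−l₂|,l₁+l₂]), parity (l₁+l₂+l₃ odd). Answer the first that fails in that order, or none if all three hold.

none

Σmᵢ = 0  ✓
l₃∈[|l₁−l₂|,l₁+l₂]=[2,10], have l₃=4  ✓
Σlᵢ = 14 ⇒ even  ✓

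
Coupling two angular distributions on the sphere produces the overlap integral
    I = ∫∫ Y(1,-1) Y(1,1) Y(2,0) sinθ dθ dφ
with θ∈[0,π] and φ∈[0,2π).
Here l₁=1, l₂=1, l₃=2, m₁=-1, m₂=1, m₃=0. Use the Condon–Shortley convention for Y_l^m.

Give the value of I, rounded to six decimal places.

0.126157

m-sum 0 ✓  L=4 even ✓  0≤2≤2 ✓
Π(2lᵢ+1) = 3×3×5 = 45
triangle coeff Δ(1,1,2) = 1/30
Σ_t [0,0]: t=0:+1/1 = 1/1
(3j)²=2/15 [(1 1 2; 0 0 0)], sign=+1
Σ_t [0,0]: t=0:+1/4 = 1/4
(3j)²=1/30 [(1 1 2; -1 1 0)], sign=+1
⇒ 4πI² = 1/5
I = (+1)√(1/5/(4π)) = 0.12615663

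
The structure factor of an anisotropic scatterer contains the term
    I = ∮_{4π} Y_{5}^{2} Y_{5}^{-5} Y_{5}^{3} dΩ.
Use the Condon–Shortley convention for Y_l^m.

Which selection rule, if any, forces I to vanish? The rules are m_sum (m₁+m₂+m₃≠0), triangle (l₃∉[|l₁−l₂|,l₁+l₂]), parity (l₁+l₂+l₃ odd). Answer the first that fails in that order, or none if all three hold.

parity

azimuthal sum: 2 − 5 + 3 = 0  ✓
0 ≤ 5 ≤ 10 (triangle on l)  ✓
L = 5 + 5 + 5 = 15 (odd)  ✗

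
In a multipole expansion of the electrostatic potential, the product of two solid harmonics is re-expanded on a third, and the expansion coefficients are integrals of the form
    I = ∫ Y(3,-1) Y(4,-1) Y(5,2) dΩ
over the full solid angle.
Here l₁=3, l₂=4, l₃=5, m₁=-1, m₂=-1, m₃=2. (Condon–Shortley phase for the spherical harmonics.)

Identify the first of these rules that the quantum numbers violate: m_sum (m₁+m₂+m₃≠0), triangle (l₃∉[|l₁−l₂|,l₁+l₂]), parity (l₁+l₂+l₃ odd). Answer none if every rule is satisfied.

Σmᵢ = 0  ✓
l₃∈[|l₁−l₂|,l₁+l₂]=[1,7], have l₃=5  ✓
Σlᵢ = 12 ⇒ even  ✓

none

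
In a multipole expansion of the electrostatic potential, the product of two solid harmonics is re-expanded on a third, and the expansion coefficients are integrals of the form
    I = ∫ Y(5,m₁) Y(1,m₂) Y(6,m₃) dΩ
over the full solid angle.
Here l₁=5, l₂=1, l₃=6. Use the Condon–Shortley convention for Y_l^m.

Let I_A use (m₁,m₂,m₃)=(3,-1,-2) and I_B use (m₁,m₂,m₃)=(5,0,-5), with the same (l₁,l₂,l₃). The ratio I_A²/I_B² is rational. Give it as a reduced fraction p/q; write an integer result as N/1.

Shared (l₁,l₂,l₃)=(5,1,6): N and (l;000)² cancel in I_A²/I_B².
A: Δ = 0!·10!·2!/13! = 1/858; Racah Σ t=0..0: t=0:+1/161280 = 1/161280; ⇒ 3j(5 1 6; 3 -1 -2)² = 1/143, sgn +1
B: Δ = 0!·10!·2!/13! = 1/858; Racah Σ t=0..0: t=0:+1/3628800 = 1/3628800; ⇒ 3j(5 1 6; 5 0 -5)² = 1/78, sgn -1
I_A²/I_B² = (1/143)/(1/78) = 6/11

6/11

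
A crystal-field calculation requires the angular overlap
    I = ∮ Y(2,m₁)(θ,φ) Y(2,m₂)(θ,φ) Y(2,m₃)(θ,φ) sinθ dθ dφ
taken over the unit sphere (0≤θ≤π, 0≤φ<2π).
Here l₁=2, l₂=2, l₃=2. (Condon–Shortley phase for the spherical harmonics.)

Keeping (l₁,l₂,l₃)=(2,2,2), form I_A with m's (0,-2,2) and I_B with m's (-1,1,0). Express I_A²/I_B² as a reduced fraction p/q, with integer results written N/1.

4/1

l's match ⇒ only the (l;m) 3-j factors differ between A and B.
A: triangle coeff Δ(2,2,2) = 1/630; Σ_t [0,0]: t=0:+1/8 = 1/8; (3j)²=2/35 [(2 2 2; 0 -2 2)], sign=+1
B: triangle coeff Δ(2,2,2) = 1/630; Σ_t [1,2]: t=1:−1/4 t=2:+1/2 = 1/4; (3j)²=1/70 [(2 2 2; -1 1 0)], sign=+1
I_A²/I_B² = (2/35)/(1/70) = 4/1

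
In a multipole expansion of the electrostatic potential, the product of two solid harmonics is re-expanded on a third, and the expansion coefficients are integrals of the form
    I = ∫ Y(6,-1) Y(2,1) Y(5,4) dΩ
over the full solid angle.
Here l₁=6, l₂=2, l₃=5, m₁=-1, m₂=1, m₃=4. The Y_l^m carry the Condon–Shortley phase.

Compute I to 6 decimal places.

-1 + 1 + 4 = 4 ≠ 0: azimuthal integral kills it; I = 0

0.000000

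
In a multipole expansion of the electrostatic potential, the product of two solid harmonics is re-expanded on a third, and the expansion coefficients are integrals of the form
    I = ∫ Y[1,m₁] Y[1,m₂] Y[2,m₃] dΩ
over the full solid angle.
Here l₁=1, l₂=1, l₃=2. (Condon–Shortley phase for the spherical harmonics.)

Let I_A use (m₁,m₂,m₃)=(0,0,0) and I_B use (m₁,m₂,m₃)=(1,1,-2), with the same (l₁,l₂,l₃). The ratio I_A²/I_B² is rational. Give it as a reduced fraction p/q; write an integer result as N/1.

Shared (l₁,l₂,l₃)=(1,1,2): N and (l;000)² cancel in I_A²/I_B².
A: Δ = 0!·2!·2!/5! = 1/30; Racah Σ t=0..0: t=0:+1/1 = 1/1; ⇒ 3j(1 1 2; 0 0 0)² = 2/15, sgn +1
B: Δ = 0!·2!·2!/5! = 1/30; Racah Σ t=0..0: t=0:+1/4 = 1/4; ⇒ 3j(1 1 2; 1 1 -2)² = 1/5, sgn +1
I_A²/I_B² = (2/15)/(1/5) = 2/3

2/3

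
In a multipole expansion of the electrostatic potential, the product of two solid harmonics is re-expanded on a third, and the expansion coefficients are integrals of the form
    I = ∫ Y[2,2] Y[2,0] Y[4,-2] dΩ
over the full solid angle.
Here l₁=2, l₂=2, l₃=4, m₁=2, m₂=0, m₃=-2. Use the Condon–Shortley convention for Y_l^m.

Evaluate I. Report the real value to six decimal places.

0.156078

Checks pass: Σm=0; 8 even; l₃=4∈[0,4].
(2·2+1)(2·2+1)(2·4+1) = 225
Δ: 0! 4! 4! / 9! → 1/630
sum: t=0:+1/16 = 1/16
3j²(2 2 4; 0 0 0) = Δ·Π!·Σ² = 2/35  (sign +1)
sum: t=0:+1/96 = 1/96
3j²(2 2 4; 2 0 -2) = Δ·Π!·Σ² = 1/42  (sign +1)
combine: 4πI² = 225·2/35·1/42 = 15/49
take √, sign +1: I = 0.15607835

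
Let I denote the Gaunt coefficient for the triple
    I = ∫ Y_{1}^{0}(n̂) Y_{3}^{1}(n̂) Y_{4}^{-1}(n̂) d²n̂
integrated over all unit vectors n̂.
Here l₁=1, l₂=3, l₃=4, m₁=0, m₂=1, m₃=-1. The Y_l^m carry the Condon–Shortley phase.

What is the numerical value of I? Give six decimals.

-0.238414

Checks pass: Σm=0; 8 even; l₃=4∈[2,4].
(2·1+1)(2·3+1)(2·4+1) = 189
Δ: 0! 2! 6! / 9! → 1/252
sum: t=0:+1/36 = 1/36
3j²(1 3 4; 0 0 0) = Δ·Π!·Σ² = 4/63  (sign +1)
sum: t=0:+1/48 = 1/48
3j²(1 3 4; 0 1 -1) = Δ·Π!·Σ² = 5/84  (sign -1)
combine: 4πI² = 189·4/63·5/84 = 5/7
take √, sign -1: I = -0.23841361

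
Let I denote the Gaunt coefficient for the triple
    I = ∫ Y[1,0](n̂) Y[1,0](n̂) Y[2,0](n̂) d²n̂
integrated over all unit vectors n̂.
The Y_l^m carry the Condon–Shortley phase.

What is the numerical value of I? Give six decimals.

0.252313

m-sum 0 ✓  L=4 even ✓  0≤2≤2 ✓
Π(2lᵢ+1) = 3×3×5 = 45
triangle coeff Δ(1,1,2) = 1/30
Σ_t [0,0]: t=0:+1/1 = 1/1
(3j)²=2/15 [(1 1 2; 0 0 0)], sign=+1
(m-triple is (0,0,0) — same symbol as above.)
⇒ 4πI² = 4/5
I = (+1)√(4/5/(4π)) = 0.25231325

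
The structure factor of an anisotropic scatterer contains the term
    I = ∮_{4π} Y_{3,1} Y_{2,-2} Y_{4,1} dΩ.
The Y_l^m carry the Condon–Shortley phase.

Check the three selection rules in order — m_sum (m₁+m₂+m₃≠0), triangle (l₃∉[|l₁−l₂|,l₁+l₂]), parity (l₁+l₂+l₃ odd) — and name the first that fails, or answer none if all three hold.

m₁+m₂+m₃ = 1 − 2 + 1 = 0  ✓
triangle: |3−2|=1 ≤ l₃=4 ≤ 3+2=5  ✓
parity: l₁+l₂+l₃ = 9 is odd  ✗

parity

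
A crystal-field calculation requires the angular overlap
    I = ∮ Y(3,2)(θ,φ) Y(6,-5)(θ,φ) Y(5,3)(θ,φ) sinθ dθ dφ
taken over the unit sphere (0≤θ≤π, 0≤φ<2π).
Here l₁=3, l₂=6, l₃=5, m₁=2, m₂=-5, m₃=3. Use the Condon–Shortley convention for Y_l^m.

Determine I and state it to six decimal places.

Rules hold: Σm=0, L=14 even, 3≤5≤9.
N = 7·13·11 = 1001
Δ = 4!·2!·8!/15! = 1/675675
Racah Σ t=1..3: t=1:−1/8640 t=2:+1/2304 t=3:−1/8640 = 7/34560
⇒ 3j(3 6 5; 0 0 0)² = 7/429, sgn -1
Racah Σ t=0..1: t=0:+1/120960 t=1:−1/483840 = 1/161280
⇒ 3j(3 6 5; 2 -5 3)² = 2/91, sgn +1
4πI² = N·(3j₀)²·(3jₘ)² = 14/39
I = -1·√(0.358974/4π) = -0.16901560

-0.169016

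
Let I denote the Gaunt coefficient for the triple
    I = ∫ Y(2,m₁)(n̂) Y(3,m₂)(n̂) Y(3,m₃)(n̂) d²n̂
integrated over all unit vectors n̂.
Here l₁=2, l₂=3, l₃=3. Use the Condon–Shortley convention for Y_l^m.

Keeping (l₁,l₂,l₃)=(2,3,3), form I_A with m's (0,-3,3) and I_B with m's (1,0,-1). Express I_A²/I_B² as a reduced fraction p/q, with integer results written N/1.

25/2

Same 2,3,3: normalisation and zero-m 3j drop out of the ratio.
A: Δ: 2! 2! 4! / 9! → 1/3780; sum: t=0:+1/96 = 1/96; 3j²(2 3 3; 0 -3 3) = Δ·Π!·Σ² = 5/84  (sign +1)
B: Δ: 2! 2! 4! / 9! → 1/3780; sum: t=0:+1/12 t=1:−1/8 = -1/24; 3j²(2 3 3; 1 0 -1) = Δ·Π!·Σ² = 1/210  (sign -1)
I_A²/I_B² = (5/84)/(1/210) = 25/2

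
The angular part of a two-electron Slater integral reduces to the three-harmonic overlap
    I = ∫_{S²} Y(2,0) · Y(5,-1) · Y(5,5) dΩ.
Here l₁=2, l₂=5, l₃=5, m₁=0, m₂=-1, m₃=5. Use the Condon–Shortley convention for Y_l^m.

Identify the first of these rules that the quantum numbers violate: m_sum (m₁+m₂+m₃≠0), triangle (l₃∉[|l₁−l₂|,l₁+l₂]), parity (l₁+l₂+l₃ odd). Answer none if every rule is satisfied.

m₁+m₂+m₃ = 0 − 1 + 5 = 4  ✗
triangle: |2−5|=3 ≤ l₃=5 ≤ 2+5=7
parity: l₁+l₂+l₃ = 12 is even

m_sum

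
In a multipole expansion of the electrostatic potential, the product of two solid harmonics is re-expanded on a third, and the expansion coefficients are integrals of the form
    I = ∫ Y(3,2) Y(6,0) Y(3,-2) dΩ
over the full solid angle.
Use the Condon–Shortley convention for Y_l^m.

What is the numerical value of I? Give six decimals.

0.071126

Checks pass: Σm=0; 12 even; l₃=3∈[3,9].
(2·3+1)(2·6+1)(2·3+1) = 637
Δ: 6! 0! 6! / 13! → 1/12012
sum: t=3:−1/1296 = -1/1296
3j²(3 6 3; 0 0 0) = Δ·Π!·Σ² = 100/3003  (sign +1)
sum: t=1:−1/14400 = -1/14400
3j²(3 6 3; 2 0 -2) = Δ·Π!·Σ² = 3/1001  (sign +1)
combine: 4πI² = 637·100/3003·3/1001 = 100/1573
take √, sign +1: I = 0.07112638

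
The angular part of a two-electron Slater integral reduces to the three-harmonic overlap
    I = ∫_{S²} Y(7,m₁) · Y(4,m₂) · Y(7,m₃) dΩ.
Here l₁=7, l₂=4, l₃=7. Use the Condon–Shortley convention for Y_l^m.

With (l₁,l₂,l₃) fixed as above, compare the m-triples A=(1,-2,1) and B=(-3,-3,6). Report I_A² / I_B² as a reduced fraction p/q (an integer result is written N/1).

Shared (l₁,l₂,l₃)=(7,4,7): N and (l;000)² cancel in I_A²/I_B².
A: Δ = 4!·10!·4!/19! = 1/58198140; Racah Σ t=0..2: t=0:+1/1658880 t=1:−1/518400 t=2:+1/1658880 = -1/1382400; ⇒ 3j(7 4 7; 1 -2 1)² = 504/46189, sgn -1
B: Δ = 4!·10!·4!/19! = 1/58198140; Racah Σ t=0..1: t=0:+1/522547200 t=1:−1/52254720 = -1/58060800; ⇒ 3j(7 4 7; -3 -3 6)² = 9/646, sgn +1
I_A²/I_B² = (504/46189)/(9/646) = 112/143

112/143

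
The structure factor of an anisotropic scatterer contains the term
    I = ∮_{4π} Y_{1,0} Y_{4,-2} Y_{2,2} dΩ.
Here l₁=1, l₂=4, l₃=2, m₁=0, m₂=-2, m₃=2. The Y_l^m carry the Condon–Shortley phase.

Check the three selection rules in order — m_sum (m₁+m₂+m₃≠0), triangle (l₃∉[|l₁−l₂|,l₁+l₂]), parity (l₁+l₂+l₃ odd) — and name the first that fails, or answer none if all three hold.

triangle

Σmᵢ = 0  ✓
l₃∈[|l₁−l₂|,l₁+l₂]=[3,5], have l₃=2  ✗
Σlᵢ = 7 ⇒ odd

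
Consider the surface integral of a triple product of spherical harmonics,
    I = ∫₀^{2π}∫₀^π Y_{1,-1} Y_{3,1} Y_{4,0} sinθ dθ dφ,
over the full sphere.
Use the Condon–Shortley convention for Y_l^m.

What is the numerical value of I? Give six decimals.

0.150786

Rules hold: Σm=0, L=8 even, 2≤4≤4.
N = 3·7·9 = 189
Δ = 0!·2!·6!/9! = 1/252
Racah Σ t=0..0: t=0:+1/36 = 1/36
⇒ 3j(1 3 4; 0 0 0)² = 4/63, sgn +1
Racah Σ t=0..0: t=0:+1/96 = 1/96
⇒ 3j(1 3 4; -1 1 0)² = 1/42, sgn +1
4πI² = N·(3j₀)²·(3jₘ)² = 2/7
I = +1·√(0.285714/4π) = 0.15078601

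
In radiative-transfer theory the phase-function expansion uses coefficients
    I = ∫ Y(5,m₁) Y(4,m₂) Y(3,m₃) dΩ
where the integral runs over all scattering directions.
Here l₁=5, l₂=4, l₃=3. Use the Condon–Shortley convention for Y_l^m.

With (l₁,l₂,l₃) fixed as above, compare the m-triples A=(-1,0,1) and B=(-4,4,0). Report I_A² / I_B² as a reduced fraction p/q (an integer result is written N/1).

605/3528

l's match ⇒ only the (l;m) 3-j factors differ between A and B.
A: triangle coeff Δ(5,4,3) = 1/180180; Σ_t [2,4]: t=2:+1/2304 t=3:−1/216 t=4:+1/384 = -11/6912; (3j)²=11/1638 [(5 4 3; -1 0 1)], sign=-1
B: triangle coeff Δ(5,4,3) = 1/180180; Σ_t [6,6]: t=6:+1/8640 = 1/8640; (3j)²=28/715 [(5 4 3; -4 4 0)], sign=-1
I_A²/I_B² = (11/1638)/(28/715) = 605/3528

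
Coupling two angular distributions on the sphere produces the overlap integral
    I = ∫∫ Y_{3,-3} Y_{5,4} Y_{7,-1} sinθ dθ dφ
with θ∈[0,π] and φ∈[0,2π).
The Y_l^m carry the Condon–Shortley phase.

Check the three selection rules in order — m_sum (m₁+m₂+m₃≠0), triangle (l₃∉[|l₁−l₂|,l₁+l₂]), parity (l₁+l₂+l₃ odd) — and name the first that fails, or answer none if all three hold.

parity

Σmᵢ = 0  ✓
l₃∈[|l₁−l₂|,l₁+l₂]=[2,8], have l₃=7  ✓
Σlᵢ = 15 ⇒ odd  ✗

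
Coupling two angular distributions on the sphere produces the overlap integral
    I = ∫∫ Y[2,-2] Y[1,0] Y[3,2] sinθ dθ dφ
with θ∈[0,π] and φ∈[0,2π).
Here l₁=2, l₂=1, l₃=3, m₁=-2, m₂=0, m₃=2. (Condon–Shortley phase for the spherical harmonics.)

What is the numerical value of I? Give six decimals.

m-sum 0 ✓  L=6 even ✓  1≤3≤3 ✓
Π(2lᵢ+1) = 5×3×7 = 105
triangle coeff Δ(2,1,3) = 1/105
Σ_t [0,0]: t=0:+1/4 = 1/4
(3j)²=3/35 [(2 1 3; 0 0 0)], sign=-1
Σ_t [0,0]: t=0:+1/24 = 1/24
(3j)²=1/21 [(2 1 3; -2 0 2)], sign=-1
⇒ 4πI² = 3/7
I = (+1)√(3/7/(4π)) = 0.18467439

0.184674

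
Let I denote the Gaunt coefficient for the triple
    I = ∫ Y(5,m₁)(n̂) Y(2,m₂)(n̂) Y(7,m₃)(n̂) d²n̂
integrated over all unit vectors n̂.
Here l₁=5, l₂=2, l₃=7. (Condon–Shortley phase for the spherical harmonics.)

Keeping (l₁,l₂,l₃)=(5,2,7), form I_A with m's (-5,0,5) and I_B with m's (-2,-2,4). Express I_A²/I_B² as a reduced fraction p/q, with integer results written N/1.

Shared (l₁,l₂,l₃)=(5,2,7): N and (l;000)² cancel in I_A²/I_B².
A: Δ = 0!·10!·4!/15! = 1/15015; Racah Σ t=0..0: t=0:+1/14515200 = 1/14515200; ⇒ 3j(5 2 7; -5 0 5)² = 2/455, sgn +1
B: Δ = 0!·10!·4!/15! = 1/15015; Racah Σ t=0..0: t=0:+1/725760 = 1/725760; ⇒ 3j(5 2 7; -2 -2 4)² = 2/91, sgn -1
I_A²/I_B² = (2/455)/(2/91) = 1/5

1/5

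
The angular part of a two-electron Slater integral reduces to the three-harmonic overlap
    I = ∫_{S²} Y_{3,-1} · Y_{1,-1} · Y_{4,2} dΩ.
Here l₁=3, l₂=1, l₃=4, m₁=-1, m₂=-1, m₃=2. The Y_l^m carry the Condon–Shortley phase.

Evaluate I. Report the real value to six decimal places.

0.238414

m-sum 0 ✓  L=8 even ✓  2≤4≤4 ✓
Π(2lᵢ+1) = 7×3×9 = 189
triangle coeff Δ(3,1,4) = 1/252
Σ_t [0,0]: t=0:+1/36 = 1/36
(3j)²=4/63 [(3 1 4; 0 0 0)], sign=+1
Σ_t [0,0]: t=0:+1/96 = 1/96
(3j)²=5/84 [(3 1 4; -1 -1 2)], sign=+1
⇒ 4πI² = 5/7
I = (+1)√(5/7/(4π)) = 0.23841361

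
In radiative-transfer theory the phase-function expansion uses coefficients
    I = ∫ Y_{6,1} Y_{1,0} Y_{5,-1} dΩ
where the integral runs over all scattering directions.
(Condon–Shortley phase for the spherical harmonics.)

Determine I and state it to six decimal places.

-0.241725

Checks pass: Σm=0; 12 even; l₃=5∈[5,7].
(2·6+1)(2·1+1)(2·5+1) = 429
Δ: 2! 10! 0! / 13! → 1/858
sum: t=1:−1/14400 = -1/14400
3j²(6 1 5; 0 0 0) = Δ·Π!·Σ² = 6/143  (sign +1)
sum: t=1:−1/17280 = -1/17280
3j²(6 1 5; 1 0 -1) = Δ·Π!·Σ² = 35/858  (sign -1)
combine: 4πI² = 429·6/143·35/858 = 105/143
take √, sign -1: I = -0.24172507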